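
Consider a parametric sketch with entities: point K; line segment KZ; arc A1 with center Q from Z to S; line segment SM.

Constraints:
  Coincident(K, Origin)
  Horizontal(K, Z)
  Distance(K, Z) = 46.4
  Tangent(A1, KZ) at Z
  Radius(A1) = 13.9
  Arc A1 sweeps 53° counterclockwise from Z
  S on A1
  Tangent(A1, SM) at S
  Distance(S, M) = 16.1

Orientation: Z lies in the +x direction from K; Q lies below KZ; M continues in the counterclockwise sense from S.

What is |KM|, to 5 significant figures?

31.530

K is at the origin; KZ is horizontal with |KZ| = 46.4 and Z on the +x side, so Z = (46.400, 0.0000). The tangent condition forces QZ to be normal to KZ, so Q = Z + (0, -13.9) = (46.400, -13.900). On A1, Z sits at bearing 90° from Q; a 53° counterclockwise sweep puts S at bearing 143°, so S = Q + 13.9·(cos 143°, sin 143°) = (35.299, -5.5348). Since A1 is tangent to SM there, QS ⟂ SM, so SM runs along (−sin 143°, cos 143°); with |SM| = 16.1, M = (25.610, -18.393). Then |KM| = |M − K| = 31.530.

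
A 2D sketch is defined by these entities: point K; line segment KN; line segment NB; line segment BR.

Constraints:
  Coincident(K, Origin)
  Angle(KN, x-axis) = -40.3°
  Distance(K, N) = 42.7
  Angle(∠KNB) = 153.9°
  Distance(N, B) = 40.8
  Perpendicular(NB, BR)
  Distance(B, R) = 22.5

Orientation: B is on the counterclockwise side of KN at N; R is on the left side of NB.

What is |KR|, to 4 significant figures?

79.23

K is at the origin; KN runs at -40.3° with length 42.7, so N = 42.7·(cos -40.3°, sin -40.3°) = (32.57, -27.62). ∠KNB = 153.9°, so NB runs at -40.3° + (180° − 153.9°) = -14.20° from the x-axis; with |NB| = 40.8, B = N + 40.8·(cos -14.20°, sin -14.20°) = (72.12, -37.63). The perpendicularity gives BR at right angles to NB; with |BR| = 22.5 on the left of NB, R = B + 22.5·(0.2453, 0.9694) = (77.64, -15.81). Then |KR| = |R − K| = 79.23.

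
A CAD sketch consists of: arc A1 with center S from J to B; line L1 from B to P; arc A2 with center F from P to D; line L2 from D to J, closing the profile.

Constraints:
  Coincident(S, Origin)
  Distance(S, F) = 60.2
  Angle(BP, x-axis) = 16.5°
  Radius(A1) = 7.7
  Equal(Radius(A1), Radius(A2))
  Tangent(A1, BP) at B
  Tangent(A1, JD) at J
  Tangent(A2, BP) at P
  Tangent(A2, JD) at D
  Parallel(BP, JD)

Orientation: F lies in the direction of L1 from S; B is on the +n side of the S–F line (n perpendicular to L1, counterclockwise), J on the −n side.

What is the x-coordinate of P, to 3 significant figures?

55.5

The slot axis is L1's direction at 16.5°, so u = (cos 16.5°, sin 16.5°) = (0.959, 0.284) and n = (−sin 16.5°, cos 16.5°) = (-0.284, 0.959). S is at the origin and F lies 60.2 along u from S, so F = 60.2·u = (57.7, 17.1). Tangency of A1 to both parallel lines with radius 7.7 puts B and J at S ± 7.7·n: B = (-2.19, 7.38), J = (2.19, -7.38). Equal radii place P and D the same way about F: P = F + 7.7·n = (55.5, 24.5), D = F − 7.7·n = (59.9, 9.71). So P.x = 55.5.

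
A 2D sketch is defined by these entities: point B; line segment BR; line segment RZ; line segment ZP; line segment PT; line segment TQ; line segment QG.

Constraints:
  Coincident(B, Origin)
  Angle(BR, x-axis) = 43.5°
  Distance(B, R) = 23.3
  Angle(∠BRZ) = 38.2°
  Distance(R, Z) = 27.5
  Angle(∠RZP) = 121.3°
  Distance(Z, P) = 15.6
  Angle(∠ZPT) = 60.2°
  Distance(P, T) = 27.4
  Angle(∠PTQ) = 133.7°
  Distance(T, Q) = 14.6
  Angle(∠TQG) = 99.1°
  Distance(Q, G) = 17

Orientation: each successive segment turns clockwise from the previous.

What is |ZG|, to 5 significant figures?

22.137

B is at the origin; BR runs at 43.5° with length 23.3, so R = (16.901, 16.039). ∠BRZ = 38.2° gives RZ at -98.300° from the x-axis; with |RZ| = 27.5, Z = (12.931, -11.173). ∠RZP = 121.3° gives ZP at -157.00° from the x-axis; with |ZP| = 15.6, P = (-1.4284, -17.269). ∠ZPT = 60.2° gives PT at 83.200° from the x-axis; with |PT| = 27.4, T = (1.8158, 9.9386). ∠PTQ = 133.7° gives TQ at 36.900° from the x-axis; with |TQ| = 14.6, Q = (13.491, 18.705). ∠TQG = 99.1° gives QG at -44.000° from the x-axis; with |QG| = 17.0, G = (25.720, 6.8955). Then |ZG| = |G − Z| = 22.137.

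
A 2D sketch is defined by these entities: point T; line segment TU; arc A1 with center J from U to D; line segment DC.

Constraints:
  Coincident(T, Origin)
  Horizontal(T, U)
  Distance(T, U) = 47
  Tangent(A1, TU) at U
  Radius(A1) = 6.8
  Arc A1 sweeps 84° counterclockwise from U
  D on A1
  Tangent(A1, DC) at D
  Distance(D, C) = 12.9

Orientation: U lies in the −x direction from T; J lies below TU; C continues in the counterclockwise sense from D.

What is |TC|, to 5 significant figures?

58.268

T is at the origin; TU is horizontal with |TU| = 47.0 and U on the −x side, so U = (-47.000, 0.0000). The tangent condition forces JU to be normal to TU, so J = U + (0, -6.8) = (-47.000, -6.8000). On A1, U sits at bearing 90° from J; an 84° counterclockwise sweep puts D at bearing 174°, so D = J + 6.8·(cos 174°, sin 174°) = (-53.763, -6.0892). Tangency of A1 to DC means the radius JD is perpendicular to DC, so DC runs along (−sin 174°, cos 174°); with |DC| = 12.9, C = (-55.111, -18.919). Then |TC| = |C − T| = 58.268.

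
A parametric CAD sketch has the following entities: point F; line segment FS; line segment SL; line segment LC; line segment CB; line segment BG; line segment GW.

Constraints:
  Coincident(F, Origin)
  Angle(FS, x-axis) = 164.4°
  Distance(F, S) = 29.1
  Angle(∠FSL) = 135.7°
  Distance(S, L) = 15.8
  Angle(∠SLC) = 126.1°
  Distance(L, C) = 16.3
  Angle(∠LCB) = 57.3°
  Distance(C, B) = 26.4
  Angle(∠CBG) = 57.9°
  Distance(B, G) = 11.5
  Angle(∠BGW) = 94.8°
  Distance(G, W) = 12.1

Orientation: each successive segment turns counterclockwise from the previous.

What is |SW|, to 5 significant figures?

18.322

F is at the origin; FS runs at 164.4° with length 29.1, so S = (-28.028, 7.8256). ∠FSL = 135.7° gives SL at -151.30° from the x-axis; with |SL| = 15.8, L = (-41.887, 0.23804). ∠SLC = 126.1° gives LC at -97.400° from the x-axis; with |LC| = 16.3, C = (-43.986, -15.926). ∠LCB = 57.3° gives CB at 25.300° from the x-axis; with |CB| = 26.4, B = (-20.119, -4.6440). ∠CBG = 57.9° gives BG at 147.40° from the x-axis; with |BG| = 11.5, G = (-29.807, 1.5519). ∠BGW = 94.8° gives GW at -127.40° from the x-axis; with |GW| = 12.1, W = (-37.156, -8.0605). Then |SW| = |W − S| = 18.322.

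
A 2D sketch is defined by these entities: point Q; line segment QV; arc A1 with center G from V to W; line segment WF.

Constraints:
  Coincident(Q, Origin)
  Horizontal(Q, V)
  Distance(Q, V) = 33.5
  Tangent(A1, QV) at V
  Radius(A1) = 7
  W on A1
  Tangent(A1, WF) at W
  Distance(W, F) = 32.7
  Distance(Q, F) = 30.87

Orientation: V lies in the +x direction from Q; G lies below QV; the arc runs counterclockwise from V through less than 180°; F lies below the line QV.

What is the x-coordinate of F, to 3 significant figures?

8.83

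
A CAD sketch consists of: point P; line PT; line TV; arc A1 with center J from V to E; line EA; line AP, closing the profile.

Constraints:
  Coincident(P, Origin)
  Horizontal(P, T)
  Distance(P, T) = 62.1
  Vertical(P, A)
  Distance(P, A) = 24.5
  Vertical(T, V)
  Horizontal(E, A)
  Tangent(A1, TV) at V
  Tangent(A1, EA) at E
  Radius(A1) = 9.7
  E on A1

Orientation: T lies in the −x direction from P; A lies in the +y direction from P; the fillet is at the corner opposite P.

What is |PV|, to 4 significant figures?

63.84

The virtual corner opposite P is at (-62.10, 24.50). Since A1 is tangent to TV there, JV ⟂ TV and A1 meets EA tangentially, so JE is at right angles to EA, with radius 9.7, so the center J sits 9.7 in from both sides at J = (-52.40, 14.80). That places the tangent points at V = (-62.10, 14.80) on TV and E = (-52.40, 24.50) on EA. Then |PV| = |V − P| = 63.84.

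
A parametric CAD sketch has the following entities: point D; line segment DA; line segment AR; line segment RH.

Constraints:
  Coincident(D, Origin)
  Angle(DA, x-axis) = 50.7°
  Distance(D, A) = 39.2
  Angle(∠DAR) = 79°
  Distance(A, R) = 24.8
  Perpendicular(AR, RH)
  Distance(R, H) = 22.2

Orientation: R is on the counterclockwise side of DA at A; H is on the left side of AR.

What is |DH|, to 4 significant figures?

23.77

D is at the origin; DA runs at 50.7° with length 39.2, so A = 39.2·(cos 50.7°, sin 50.7°) = (24.83, 30.33). ∠DAR = 79.0°, so AR runs at 50.7° + (180° − 79.0°) = 151.7° from the x-axis; with |AR| = 24.8, R = A + 24.8·(cos 151.7°, sin 151.7°) = (2.993, 42.09). AR is perpendicular to RH; with |RH| = 22.2 on the left of AR, H = R + 22.2·(-0.4741, -0.8805) = (-7.532, 22.55). Then |DH| = |H − D| = 23.77.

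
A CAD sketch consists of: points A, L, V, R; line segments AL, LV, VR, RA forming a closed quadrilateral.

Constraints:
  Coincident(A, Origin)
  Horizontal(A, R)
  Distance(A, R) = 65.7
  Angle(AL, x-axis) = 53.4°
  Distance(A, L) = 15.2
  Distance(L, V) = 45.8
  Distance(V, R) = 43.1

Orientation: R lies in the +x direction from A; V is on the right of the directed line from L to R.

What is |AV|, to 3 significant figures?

42.3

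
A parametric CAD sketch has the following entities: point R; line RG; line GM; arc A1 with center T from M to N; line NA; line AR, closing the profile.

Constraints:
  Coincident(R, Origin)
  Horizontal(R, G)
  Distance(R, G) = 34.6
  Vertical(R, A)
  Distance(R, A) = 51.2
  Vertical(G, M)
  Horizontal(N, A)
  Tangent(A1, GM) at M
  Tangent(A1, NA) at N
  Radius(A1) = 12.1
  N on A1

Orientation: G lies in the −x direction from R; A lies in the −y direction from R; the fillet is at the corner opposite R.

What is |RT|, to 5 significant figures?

45.112

R and A share the same x with |RA| = 51.2 and A on the −y side, so A = (0.0000, -51.200). The virtual corner opposite R is at (-34.600, -51.200). Tangency of A1 to GM means the radius TM is perpendicular to GM and tangency of A1 to NA means the radius TN is perpendicular to NA, with radius 12.1, so the center T sits 12.1 in from both sides at T = (-22.500, -39.100). Then |RT| = |T − R| = 45.112.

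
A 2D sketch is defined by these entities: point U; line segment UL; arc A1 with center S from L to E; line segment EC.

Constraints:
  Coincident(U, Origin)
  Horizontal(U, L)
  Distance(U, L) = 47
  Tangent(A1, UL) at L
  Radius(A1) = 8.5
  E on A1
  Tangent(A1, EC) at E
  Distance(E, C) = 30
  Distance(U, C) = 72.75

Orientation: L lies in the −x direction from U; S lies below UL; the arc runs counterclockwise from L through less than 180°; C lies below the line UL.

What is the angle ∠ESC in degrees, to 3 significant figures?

74.2°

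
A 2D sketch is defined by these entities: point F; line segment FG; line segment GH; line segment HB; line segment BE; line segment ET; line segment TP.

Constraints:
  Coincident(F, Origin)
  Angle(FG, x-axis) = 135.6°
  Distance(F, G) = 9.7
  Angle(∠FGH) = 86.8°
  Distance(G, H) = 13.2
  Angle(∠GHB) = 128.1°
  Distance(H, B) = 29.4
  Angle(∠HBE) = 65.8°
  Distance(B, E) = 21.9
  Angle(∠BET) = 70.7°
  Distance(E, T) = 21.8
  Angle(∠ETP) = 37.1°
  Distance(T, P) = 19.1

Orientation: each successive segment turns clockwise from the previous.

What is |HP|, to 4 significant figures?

24.64

F is at the origin; FG runs at 135.6° with length 9.7, so G = (-6.930, 6.787). ∠FGH = 86.8° gives GH at 42.40° from the x-axis; with |GH| = 13.2, H = (2.817, 15.69). ∠GHB = 128.1° gives HB at -9.500° from the x-axis; with |HB| = 29.4, B = (31.81, 10.84). ∠HBE = 65.8° gives BE at -123.7° from the x-axis; with |BE| = 21.9, E = (19.66, -7.385). ∠BET = 70.7° gives ET at 127.0° from the x-axis; with |ET| = 21.8, T = (6.543, 10.03). ∠ETP = 37.1° gives TP at -15.90° from the x-axis; with |TP| = 19.1, P = (24.91, 4.793). Then |HP| = |P − H| = 24.64.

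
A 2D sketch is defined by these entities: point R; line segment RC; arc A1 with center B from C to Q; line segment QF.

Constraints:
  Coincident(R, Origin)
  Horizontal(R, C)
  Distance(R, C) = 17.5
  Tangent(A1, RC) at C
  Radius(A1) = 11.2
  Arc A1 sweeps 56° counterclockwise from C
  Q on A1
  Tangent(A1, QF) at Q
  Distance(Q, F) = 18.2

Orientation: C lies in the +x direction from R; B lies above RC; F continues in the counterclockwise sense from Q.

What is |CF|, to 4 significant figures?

27.93

R is at the origin; R and C share the same y with |RC| = 17.5 and C on the +x side, so C = (17.50, 0.000). Tangency of A1 to RC means the radius BC is perpendicular to RC, so B = C + (0, 11.2) = (17.50, 11.20). On A1, C sits at bearing -90° from B; a 56° counterclockwise sweep puts Q at bearing -34°, so Q = B + 11.2·(cos -34°, sin -34°) = (26.79, 4.937). The tangent condition forces BQ to be normal to QF, so QF runs along (−sin -34°, cos -34°); with |QF| = 18.2, F = (36.96, 20.03). Then |CF| = |F − C| = 27.93.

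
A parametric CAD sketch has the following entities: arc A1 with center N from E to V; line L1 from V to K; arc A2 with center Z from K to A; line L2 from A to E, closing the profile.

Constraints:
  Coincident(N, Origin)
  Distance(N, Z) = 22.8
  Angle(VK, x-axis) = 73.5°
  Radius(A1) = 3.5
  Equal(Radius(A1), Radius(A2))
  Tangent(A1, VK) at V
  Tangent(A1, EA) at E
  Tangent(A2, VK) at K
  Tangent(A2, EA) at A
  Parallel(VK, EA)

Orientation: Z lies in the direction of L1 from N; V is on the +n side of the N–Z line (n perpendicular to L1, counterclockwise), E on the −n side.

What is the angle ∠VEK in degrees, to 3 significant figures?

72.9°

Tangency of A1 to both parallel lines with radius 3.5 puts V and E at N ± 3.5·n: V = (-3.36, 0.994), E = (3.36, -0.994). Equal radii place K and A the same way about Z: K = Z + 3.5·n = (3.12, 22.9), A = Z − 3.5·n = (9.83, 20.9). Then cos ∠VEK = EV·EK / (|EV||EK|), giving 72.9°.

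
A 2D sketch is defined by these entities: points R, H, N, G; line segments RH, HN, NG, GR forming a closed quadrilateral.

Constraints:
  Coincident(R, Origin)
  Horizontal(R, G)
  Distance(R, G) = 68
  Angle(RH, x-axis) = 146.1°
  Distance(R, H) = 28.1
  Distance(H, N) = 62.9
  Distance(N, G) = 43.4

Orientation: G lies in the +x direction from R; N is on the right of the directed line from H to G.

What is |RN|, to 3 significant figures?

34.8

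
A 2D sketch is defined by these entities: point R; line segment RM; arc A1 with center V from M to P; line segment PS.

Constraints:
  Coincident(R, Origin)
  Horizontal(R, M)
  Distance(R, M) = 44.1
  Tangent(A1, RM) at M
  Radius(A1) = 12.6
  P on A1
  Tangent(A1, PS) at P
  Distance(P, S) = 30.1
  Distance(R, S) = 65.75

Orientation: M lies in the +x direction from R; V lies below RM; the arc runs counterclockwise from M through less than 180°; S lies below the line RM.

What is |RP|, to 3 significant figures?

38.1

Checks: |VP| = 12.60 ✓; ∠(VP, PS) = 90.00° ✓; |PS| = 30.10 ✓; |RS| = 65.75 ✓.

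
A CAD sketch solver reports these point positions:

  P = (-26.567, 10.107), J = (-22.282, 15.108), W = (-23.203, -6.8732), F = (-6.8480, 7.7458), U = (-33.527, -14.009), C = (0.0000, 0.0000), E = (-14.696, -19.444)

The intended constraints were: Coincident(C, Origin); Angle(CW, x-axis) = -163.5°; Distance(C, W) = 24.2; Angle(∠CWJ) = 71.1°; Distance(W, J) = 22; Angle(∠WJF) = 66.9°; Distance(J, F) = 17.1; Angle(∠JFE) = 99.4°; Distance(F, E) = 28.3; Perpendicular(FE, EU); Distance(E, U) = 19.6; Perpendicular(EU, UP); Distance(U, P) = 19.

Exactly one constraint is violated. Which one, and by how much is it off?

Distance(U, P) = 19 — off by 6.10.

C = (0.00, 0.00) ✓; CW at -163.5° ✓; |CW| = 24.20 ✓; ∠CWJ = 71.10° ✓; |WJ| = 22.00 ✓; ∠WJF = 66.90° ✓; |JF| = 17.10 ✓; ∠JFE = 99.40° ✓; |FE| = 28.30 ✓; ∠(FE, EU) = 90.00° ✓; |EU| = 19.60 ✓; ∠(EU, UP) = 90.00° ✓; |UP| = 25.10 ✗.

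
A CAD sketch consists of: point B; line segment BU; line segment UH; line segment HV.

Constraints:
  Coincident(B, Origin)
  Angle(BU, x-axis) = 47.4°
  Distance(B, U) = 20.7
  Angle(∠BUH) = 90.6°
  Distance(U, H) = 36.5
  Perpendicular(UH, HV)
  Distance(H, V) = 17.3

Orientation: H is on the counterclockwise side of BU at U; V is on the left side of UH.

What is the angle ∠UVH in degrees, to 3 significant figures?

64.6°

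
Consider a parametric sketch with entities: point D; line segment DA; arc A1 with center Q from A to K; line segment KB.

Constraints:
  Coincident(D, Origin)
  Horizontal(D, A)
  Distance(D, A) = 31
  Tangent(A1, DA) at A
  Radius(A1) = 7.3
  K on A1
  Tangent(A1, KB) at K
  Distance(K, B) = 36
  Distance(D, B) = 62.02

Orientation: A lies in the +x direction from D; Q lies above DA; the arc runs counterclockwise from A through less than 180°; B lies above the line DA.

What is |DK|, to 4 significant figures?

38.45

Checks: |QK| = 7.300 ✓; ∠(QK, KB) = 90.00° ✓; |KB| = 36.00 ✓; |DB| = 62.02 ✓.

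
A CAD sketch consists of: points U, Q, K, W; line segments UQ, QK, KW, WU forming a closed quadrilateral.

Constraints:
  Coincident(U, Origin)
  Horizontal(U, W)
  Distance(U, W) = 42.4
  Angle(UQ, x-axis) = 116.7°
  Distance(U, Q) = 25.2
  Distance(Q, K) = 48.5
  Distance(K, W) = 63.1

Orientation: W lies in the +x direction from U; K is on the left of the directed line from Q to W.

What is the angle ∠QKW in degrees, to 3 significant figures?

61.3°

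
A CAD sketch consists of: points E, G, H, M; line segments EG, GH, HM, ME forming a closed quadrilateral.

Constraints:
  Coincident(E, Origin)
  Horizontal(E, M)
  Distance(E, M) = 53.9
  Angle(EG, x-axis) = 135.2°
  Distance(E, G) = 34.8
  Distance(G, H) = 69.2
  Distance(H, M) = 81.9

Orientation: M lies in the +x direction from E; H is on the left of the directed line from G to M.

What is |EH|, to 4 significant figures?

78.66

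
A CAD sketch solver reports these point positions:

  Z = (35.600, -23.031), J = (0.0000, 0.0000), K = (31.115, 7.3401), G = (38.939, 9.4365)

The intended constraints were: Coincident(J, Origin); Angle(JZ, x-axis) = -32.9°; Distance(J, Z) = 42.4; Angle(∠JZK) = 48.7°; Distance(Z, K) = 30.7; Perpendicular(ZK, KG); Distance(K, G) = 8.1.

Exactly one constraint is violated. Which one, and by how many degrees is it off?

Perpendicular(ZK, KG) — off by 6.60°.

J = (0.00, 0.00) ✓; JZ at -32.90° ✓; |JZ| = 42.40 ✓; ∠JZK = 48.70° ✓; |ZK| = 30.70 ✓; ∠(ZK, KG) = 83.40° ✗; |KG| = 8.100 ✓.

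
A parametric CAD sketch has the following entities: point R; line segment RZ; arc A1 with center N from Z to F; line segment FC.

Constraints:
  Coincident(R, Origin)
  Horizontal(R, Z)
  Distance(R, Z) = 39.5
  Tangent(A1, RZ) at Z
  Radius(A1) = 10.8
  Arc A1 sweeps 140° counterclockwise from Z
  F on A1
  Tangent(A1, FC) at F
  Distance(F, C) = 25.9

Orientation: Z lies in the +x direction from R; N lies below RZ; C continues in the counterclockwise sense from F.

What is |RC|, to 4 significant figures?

63.42

R is at the origin; RZ is horizontal with |RZ| = 39.5 and Z on the +x side, so Z = (39.50, 0.000). The tangent condition forces NZ to be normal to RZ, so N = Z + (0, -10.8) = (39.50, -10.80). On A1, Z sits at bearing 90° from N; a 140° counterclockwise sweep puts F at bearing 230°, so F = N + 10.8·(cos 230°, sin 230°) = (32.56, -19.07). Since A1 is tangent to FC there, NF ⟂ FC, so FC runs along (−sin 230°, cos 230°); with |FC| = 25.9, C = (52.40, -35.72). Then |RC| = |C − R| = 63.42.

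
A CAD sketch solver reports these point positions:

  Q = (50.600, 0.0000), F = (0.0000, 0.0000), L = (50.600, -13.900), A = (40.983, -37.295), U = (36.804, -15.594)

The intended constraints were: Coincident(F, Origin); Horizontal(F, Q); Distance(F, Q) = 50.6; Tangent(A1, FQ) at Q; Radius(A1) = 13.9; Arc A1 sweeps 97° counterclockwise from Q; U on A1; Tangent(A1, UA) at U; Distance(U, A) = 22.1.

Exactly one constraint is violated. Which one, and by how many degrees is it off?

Tangent(A1, UA) at U — off by 3.90°.

F = (0.00, 0.00) ✓; F.y = 0.00, Q.y = 0.00 ✓; |FQ| = 50.60 ✓; ∠(LQ, QF) = 90.00° ✓; |LQ| = 13.90 ✓; bearing(L→U) − bearing(L→Q) = 97.00° ✓; |LU| = 13.90 ✓; ∠(LU, UA) = 86.10° ✗; |UA| = 22.10 ✓.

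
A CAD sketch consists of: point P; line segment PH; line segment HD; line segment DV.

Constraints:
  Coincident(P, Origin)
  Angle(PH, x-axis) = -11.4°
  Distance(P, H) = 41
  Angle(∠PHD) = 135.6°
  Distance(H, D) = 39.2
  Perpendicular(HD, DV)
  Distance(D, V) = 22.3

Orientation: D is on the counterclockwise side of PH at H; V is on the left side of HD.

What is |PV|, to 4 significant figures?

68.79

P is at the origin; PH runs at -11.4° with length 41.0, so H = 41.0·(cos -11.4°, sin -11.4°) = (40.19, -8.104). ∠PHD = 135.6°, so HD runs at -11.4° + (180° − 135.6°) = 33.00° from the x-axis; with |HD| = 39.2, D = H + 39.2·(cos 33.00°, sin 33.00°) = (73.07, 13.25). The perpendicularity gives DV at right angles to HD; with |DV| = 22.3 on the left of HD, V = D + 22.3·(-0.5446, 0.8387) = (60.92, 31.95). Then |PV| = |V − P| = 68.79.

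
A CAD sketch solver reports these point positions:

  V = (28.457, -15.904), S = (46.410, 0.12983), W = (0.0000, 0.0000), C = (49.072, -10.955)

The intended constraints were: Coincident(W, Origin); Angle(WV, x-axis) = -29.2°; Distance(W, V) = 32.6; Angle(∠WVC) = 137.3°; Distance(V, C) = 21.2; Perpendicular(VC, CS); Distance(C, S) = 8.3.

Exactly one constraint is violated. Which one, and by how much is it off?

Distance(C, S) = 8.3 — off by 3.10.

W = (0.00, 0.00) ✓; WV at -29.20° ✓; |WV| = 32.60 ✓; ∠WVC = 137.3° ✓; |VC| = 21.20 ✓; ∠(VC, CS) = 90.00° ✓; |CS| = 11.40 ✗.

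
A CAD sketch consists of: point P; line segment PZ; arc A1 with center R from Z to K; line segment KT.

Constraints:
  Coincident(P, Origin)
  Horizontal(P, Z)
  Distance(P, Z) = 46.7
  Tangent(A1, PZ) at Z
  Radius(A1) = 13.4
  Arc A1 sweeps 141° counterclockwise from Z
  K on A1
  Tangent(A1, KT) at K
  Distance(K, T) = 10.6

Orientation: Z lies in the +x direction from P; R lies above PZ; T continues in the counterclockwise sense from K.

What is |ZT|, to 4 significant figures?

30.49

On A1, Z sits at bearing -90° from R; a 141° counterclockwise sweep puts K at bearing 51°, so K = R + 13.4·(cos 51°, sin 51°) = (55.13, 23.81). The tangent condition forces RK to be normal to KT, so KT runs along (−sin 51°, cos 51°); with |KT| = 10.6, T = (46.90, 30.48). Then |ZT| = |T − Z| = 30.49.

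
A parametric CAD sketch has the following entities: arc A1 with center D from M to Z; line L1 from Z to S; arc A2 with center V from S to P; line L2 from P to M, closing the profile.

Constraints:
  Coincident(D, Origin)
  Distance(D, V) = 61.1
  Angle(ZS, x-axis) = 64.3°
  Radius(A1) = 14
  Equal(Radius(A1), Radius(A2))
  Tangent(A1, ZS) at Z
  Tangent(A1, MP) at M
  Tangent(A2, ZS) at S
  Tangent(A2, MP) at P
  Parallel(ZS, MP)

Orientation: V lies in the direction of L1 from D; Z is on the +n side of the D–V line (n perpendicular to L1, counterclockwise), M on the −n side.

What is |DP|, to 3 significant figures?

62.7

The slot axis is L1's direction at 64.3°, so u = (cos 64.3°, sin 64.3°) = (0.434, 0.901) and n = (−sin 64.3°, cos 64.3°) = (-0.901, 0.434). D is at the origin and V lies 61.1 along u from D, so V = 61.1·u = (26.5, 55.1). Tangency of A1 to both parallel lines with radius 14.0 puts Z and M at D ± 14.0·n: Z = (-12.6, 6.07), M = (12.6, -6.07). Equal radii place S and P the same way about V: S = V + 14.0·n = (13.9, 61.1), P = V − 14.0·n = (39.1, 49.0). Then |DP| = |P − D| = 62.7.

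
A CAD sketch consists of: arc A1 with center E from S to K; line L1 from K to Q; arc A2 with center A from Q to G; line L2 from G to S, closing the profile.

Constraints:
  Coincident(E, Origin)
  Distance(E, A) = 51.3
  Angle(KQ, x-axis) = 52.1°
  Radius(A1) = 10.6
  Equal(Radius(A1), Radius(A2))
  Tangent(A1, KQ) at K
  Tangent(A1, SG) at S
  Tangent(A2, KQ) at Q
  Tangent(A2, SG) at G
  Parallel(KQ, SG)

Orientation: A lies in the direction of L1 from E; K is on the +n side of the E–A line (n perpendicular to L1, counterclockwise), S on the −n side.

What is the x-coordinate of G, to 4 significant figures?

39.88

Tangency of A1 to both parallel lines with radius 10.6 puts K and S at E ± 10.6·n: K = (-8.364, 6.511), S = (8.364, -6.511). Equal radii place Q and G the same way about A: Q = A + 10.6·n = (23.15, 46.99), G = A − 10.6·n = (39.88, 33.97). So G.x = 39.88.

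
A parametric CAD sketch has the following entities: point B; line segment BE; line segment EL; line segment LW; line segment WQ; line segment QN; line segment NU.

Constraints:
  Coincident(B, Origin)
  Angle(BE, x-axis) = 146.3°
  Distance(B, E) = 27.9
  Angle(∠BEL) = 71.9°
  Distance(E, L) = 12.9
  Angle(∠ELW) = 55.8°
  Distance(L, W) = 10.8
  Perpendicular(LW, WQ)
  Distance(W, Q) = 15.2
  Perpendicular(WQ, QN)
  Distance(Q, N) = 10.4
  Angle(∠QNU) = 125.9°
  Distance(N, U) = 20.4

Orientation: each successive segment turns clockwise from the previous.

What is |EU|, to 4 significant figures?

22.31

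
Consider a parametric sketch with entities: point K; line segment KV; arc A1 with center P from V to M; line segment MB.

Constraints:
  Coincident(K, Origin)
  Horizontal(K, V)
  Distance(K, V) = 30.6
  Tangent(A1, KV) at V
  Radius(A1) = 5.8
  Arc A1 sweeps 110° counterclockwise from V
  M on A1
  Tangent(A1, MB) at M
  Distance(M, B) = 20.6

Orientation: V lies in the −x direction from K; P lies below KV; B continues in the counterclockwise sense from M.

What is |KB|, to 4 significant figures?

39.72

K is at the origin; K and V share the same y with |KV| = 30.6 and V on the −x side, so V = (-30.60, 0.000). The tangent condition forces PV to be normal to KV, so P = V + (0, -5.8) = (-30.60, -5.800). On A1, V sits at bearing 90° from P; a 110° counterclockwise sweep puts M at bearing 200°, so M = P + 5.8·(cos 200°, sin 200°) = (-36.05, -7.784). A1 meets MB tangentially, so PM is at right angles to MB, so MB runs along (−sin 200°, cos 200°); with |MB| = 20.6, B = (-29.00, -27.14). Then |KB| = |B − K| = 39.72.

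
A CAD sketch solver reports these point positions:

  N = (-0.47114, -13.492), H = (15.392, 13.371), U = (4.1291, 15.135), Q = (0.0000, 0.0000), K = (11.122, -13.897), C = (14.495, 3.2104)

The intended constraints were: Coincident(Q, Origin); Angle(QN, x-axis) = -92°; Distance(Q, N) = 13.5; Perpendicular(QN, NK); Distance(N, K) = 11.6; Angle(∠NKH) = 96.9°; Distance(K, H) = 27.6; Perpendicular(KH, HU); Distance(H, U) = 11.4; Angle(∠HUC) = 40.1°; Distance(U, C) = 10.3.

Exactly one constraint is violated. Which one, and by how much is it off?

Distance(U, C) = 10.3 — off by 5.50.

Q = (0.00, 0.00) ✓; QN at -92.00° ✓; |QN| = 13.50 ✓; ∠(QN, NK) = 90.00° ✓; |NK| = 11.60 ✓; ∠NKH = 96.90° ✓; |KH| = 27.60 ✓; ∠(KH, HU) = 90.00° ✓; |HU| = 11.40 ✓; ∠HUC = 40.10° ✓; |UC| = 15.80 ✗.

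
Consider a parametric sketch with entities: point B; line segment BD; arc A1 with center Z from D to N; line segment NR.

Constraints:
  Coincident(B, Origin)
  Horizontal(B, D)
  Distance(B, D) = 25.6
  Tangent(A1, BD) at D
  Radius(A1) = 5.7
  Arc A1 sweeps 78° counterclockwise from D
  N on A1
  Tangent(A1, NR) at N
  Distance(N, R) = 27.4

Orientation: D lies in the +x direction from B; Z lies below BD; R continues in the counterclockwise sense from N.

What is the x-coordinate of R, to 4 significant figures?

14.33

B is at the origin; BD is horizontal with |BD| = 25.6 and D on the +x side, so D = (25.60, 0.000). The tangent condition forces ZD to be normal to BD, so Z = D + (0, -5.7) = (25.60, -5.700). On A1, D sits at bearing 90° from Z; a 78° counterclockwise sweep puts N at bearing 168°, so N = Z + 5.7·(cos 168°, sin 168°) = (20.02, -4.515). Since A1 is tangent to NR there, ZN ⟂ NR, so NR runs along (−sin 168°, cos 168°); with |NR| = 27.4, R = (14.33, -31.32). So R.x = 14.33.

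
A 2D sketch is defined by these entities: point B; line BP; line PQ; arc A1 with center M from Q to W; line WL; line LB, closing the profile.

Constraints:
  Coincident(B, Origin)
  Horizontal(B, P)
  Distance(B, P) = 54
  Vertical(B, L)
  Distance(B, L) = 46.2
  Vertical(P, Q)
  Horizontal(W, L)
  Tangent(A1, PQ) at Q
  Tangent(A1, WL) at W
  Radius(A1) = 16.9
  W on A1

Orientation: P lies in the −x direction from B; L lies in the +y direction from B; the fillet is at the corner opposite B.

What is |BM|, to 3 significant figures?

47.3

B is at the origin; BP is horizontal with |BP| = 54.0 and P on the −x side, so P = (-54.0, 0.00). B and L share the same x with |BL| = 46.2 and L on the +y side, so L = (0.00, 46.2). The virtual corner opposite B is at (-54.0, 46.2). Tangency of A1 to PQ means the radius MQ is perpendicular to PQ and A1 meets WL tangentially, so MW is at right angles to WL, with radius 16.9, so the center M sits 16.9 in from both sides at M = (-37.1, 29.3). Then |BM| = |M − B| = 47.3.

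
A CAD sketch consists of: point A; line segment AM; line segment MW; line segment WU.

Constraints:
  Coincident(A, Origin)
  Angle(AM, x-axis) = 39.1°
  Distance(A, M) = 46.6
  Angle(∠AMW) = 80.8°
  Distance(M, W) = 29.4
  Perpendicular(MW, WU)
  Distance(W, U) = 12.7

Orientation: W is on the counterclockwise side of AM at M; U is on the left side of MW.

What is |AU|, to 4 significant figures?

39.88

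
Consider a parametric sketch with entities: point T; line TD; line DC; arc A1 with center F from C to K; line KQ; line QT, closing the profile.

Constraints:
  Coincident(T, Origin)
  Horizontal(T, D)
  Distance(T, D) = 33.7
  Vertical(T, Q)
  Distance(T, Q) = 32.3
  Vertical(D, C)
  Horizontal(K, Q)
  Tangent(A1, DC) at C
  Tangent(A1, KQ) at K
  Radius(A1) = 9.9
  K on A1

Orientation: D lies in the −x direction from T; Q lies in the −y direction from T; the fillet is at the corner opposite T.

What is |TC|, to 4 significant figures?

40.47

T is at the origin; TD is horizontal with |TD| = 33.7 and D on the −x side, so D = (-33.70, 0.000). TQ is vertical with |TQ| = 32.3 and Q on the −y side, so Q = (0.000, -32.30). The virtual corner opposite T is at (-33.70, -32.30). A1 meets DC tangentially, so FC is at right angles to DC and since A1 is tangent to KQ there, FK ⟂ KQ, with radius 9.9, so the center F sits 9.9 in from both sides at F = (-23.80, -22.40). That places the tangent points at C = (-33.70, -22.40) on DC and K = (-23.80, -32.30) on KQ. Then |TC| = |C − T| = 40.47.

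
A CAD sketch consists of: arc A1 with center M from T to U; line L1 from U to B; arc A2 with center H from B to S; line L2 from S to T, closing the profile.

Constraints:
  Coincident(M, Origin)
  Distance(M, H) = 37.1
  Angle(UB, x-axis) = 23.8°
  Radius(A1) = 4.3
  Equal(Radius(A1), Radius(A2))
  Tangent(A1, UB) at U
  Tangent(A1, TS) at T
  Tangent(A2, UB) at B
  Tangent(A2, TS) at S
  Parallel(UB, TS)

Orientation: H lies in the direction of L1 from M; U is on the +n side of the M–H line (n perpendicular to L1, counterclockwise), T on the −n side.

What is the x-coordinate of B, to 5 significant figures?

32.210

Tangency of A1 to both parallel lines with radius 4.3 puts U and T at M ± 4.3·n: U = (-1.7352, 3.9343), T = (1.7352, -3.9343). Equal radii place B and S the same way about H: B = H + 4.3·n = (32.210, 18.906), S = H − 4.3·n = (35.680, 11.037). So B.x = 32.210.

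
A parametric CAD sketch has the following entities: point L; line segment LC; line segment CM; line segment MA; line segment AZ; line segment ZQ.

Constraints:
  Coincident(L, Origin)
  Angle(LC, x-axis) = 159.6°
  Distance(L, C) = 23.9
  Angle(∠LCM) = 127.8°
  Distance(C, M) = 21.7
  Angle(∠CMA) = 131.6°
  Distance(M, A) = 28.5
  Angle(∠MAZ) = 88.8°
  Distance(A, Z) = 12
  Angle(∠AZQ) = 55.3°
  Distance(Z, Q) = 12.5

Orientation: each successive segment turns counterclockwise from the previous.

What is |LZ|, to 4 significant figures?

47.25

L is at the origin; LC runs at 159.6° with length 23.9, so C = (-22.40, 8.331). ∠LCM = 127.8° gives CM at -148.2° from the x-axis; with |CM| = 21.7, M = (-40.84, -3.104). ∠CMA = 131.6° gives MA at -99.80° from the x-axis; with |MA| = 28.5, A = (-45.69, -31.19). ∠MAZ = 88.8° gives AZ at -8.600° from the x-axis; with |AZ| = 12.0, Z = (-33.83, -32.98). Then |LZ| = |Z − L| = 47.25.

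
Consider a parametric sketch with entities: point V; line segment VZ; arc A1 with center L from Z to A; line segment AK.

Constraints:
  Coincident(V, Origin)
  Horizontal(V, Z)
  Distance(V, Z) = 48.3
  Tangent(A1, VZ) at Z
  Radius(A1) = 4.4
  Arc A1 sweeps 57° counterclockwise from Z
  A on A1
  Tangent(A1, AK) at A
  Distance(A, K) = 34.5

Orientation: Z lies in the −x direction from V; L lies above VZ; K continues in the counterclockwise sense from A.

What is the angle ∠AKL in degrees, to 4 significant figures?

7.268°

V is at the origin; V and Z share the same y with |VZ| = 48.3 and Z on the −x side, so Z = (-48.30, 0.000). A1 meets VZ tangentially, so LZ is at right angles to VZ, so L = Z + (0, 4.4) = (-48.30, 4.400). On A1, Z sits at bearing -90° from L; a 57° counterclockwise sweep puts A at bearing -33°, so A = L + 4.4·(cos -33°, sin -33°) = (-44.61, 2.004). Tangency of A1 to AK means the radius LA is perpendicular to AK, so AK runs along (−sin -33°, cos -33°); with |AK| = 34.5, K = (-25.82, 30.94). Then cos ∠AKL = KA·KL / (|KA||KL|), giving 7.268°.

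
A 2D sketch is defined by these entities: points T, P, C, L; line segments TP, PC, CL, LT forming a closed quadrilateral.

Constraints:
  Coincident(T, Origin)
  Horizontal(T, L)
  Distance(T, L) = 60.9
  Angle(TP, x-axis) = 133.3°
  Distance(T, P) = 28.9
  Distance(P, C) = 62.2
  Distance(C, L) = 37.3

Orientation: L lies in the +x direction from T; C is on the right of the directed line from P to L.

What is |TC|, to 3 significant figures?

33.8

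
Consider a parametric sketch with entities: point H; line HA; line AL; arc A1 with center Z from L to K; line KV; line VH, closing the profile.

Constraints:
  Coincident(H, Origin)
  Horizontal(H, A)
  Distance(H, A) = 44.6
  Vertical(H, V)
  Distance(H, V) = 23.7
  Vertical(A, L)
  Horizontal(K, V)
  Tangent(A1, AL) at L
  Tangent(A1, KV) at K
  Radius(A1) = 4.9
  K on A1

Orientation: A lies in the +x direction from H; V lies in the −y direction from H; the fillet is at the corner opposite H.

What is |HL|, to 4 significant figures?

48.40

H is at the origin; HA is horizontal with |HA| = 44.6 and A on the +x side, so A = (44.60, 0.000). HV is vertical with |HV| = 23.7 and V on the −y side, so V = (0.000, -23.70). The virtual corner opposite H is at (44.60, -23.70). A1 meets AL tangentially, so ZL is at right angles to AL and tangency of A1 to KV means the radius ZK is perpendicular to KV, with radius 4.9, so the center Z sits 4.9 in from both sides at Z = (39.70, -18.80). That places the tangent points at L = (44.60, -18.80) on AL and K = (39.70, -23.70) on KV. Then |HL| = |L − H| = 48.40.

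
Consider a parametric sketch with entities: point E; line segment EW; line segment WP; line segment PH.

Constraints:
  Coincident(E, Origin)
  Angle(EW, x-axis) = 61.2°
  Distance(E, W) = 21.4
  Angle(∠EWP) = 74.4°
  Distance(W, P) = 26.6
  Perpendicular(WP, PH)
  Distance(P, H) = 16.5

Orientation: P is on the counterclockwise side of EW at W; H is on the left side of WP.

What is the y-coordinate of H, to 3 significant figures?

8.76

∠EWP = 74.4°, so WP runs at 61.2° + (180° − 74.4°) = 167° from the x-axis; with |WP| = 26.6, P = W + 26.6·(cos 167°, sin 167°) = (-15.6, 24.8). The perpendicularity gives PH at right angles to WP; with |PH| = 16.5 on the left of WP, H = P + 16.5·(-0.228, -0.974) = (-19.4, 8.76). So H.y = 8.76.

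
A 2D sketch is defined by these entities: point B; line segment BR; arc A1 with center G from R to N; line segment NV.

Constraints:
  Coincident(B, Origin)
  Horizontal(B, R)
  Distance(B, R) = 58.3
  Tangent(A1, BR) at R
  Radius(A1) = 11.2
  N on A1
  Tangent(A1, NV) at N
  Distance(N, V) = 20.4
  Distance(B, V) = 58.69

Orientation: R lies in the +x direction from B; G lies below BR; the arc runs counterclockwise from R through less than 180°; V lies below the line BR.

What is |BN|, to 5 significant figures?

48.683

Checks: |GN| = 11.20 ✓; ∠(GN, NV) = 90.00° ✓; |NV| = 20.40 ✓; |BV| = 58.69 ✓.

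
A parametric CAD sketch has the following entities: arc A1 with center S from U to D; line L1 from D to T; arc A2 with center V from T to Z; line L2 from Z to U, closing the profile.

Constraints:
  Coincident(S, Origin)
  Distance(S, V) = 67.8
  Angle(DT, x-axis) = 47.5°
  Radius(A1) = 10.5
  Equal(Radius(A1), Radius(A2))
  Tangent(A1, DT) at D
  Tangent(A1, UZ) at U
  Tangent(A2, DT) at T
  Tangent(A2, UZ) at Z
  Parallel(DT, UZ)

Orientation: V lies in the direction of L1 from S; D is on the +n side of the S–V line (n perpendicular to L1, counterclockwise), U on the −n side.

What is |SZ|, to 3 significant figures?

68.6

The slot axis is L1's direction at 47.5°, so u = (cos 47.5°, sin 47.5°) = (0.676, 0.737) and n = (−sin 47.5°, cos 47.5°) = (-0.737, 0.676). S is at the origin and V lies 67.8 along u from S, so V = 67.8·u = (45.8, 50.0). Tangency of A1 to both parallel lines with radius 10.5 puts D and U at S ± 10.5·n: D = (-7.74, 7.09), U = (7.74, -7.09). Equal radii place T and Z the same way about V: T = V + 10.5·n = (38.1, 57.1), Z = V − 10.5·n = (53.5, 42.9). Then |SZ| = |Z − S| = 68.6.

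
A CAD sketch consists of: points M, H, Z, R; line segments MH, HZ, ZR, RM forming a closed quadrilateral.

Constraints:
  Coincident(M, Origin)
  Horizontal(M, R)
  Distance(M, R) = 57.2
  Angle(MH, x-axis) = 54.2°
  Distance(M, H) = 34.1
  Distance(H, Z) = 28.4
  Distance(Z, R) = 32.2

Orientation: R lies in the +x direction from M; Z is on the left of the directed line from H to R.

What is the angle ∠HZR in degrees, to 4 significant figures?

99.74°

Checks: |HZ| = 28.40 ✓; |ZR| = 32.20 ✓.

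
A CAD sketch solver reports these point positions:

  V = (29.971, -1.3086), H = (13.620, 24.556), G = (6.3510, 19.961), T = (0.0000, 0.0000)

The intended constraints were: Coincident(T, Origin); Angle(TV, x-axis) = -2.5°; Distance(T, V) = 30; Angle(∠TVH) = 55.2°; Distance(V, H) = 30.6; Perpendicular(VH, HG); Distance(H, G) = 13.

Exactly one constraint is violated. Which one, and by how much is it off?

Distance(H, G) = 13 — off by 4.40.

T = (0.00, 0.00) ✓; TV at -2.500° ✓; |TV| = 30.00 ✓; ∠TVH = 55.20° ✓; |VH| = 30.60 ✓; ∠(VH, HG) = 90.00° ✓; |HG| = 8.600 ✗.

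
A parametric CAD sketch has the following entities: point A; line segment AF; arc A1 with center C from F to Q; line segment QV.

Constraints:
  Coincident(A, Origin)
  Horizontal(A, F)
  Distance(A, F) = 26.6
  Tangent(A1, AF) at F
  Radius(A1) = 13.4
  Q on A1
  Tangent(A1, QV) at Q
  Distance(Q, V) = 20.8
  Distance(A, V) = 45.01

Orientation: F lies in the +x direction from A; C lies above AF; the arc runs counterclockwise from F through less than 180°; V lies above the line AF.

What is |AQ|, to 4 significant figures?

42.99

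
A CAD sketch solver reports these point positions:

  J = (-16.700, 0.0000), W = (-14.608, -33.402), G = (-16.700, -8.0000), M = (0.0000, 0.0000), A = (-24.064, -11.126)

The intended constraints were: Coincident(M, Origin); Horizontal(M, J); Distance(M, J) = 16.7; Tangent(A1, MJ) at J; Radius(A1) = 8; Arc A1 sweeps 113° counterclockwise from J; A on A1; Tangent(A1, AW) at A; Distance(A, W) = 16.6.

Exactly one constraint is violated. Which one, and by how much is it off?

Distance(A, W) = 16.6 — off by 7.60.

M = (0.00, 0.00) ✓; M.y = 0.00, J.y = 0.00 ✓; |MJ| = 16.70 ✓; ∠(GJ, JM) = 90.00° ✓; |GJ| = 8.000 ✓; bearing(G→A) − bearing(G→J) = 113.0° ✓; |GA| = 8.000 ✓; ∠(GA, AW) = 90.00° ✓; |AW| = 24.20 ✗.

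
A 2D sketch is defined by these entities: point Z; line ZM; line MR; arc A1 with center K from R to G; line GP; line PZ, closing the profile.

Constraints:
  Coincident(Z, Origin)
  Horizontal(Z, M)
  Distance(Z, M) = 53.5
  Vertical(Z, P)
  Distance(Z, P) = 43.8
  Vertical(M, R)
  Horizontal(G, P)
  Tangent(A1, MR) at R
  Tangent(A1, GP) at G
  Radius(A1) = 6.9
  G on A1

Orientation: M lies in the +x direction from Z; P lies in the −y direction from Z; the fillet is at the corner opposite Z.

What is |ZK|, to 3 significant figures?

59.4

Z is at the origin; ZM is horizontal with |ZM| = 53.5 and M on the +x side, so M = (53.5, 0.00). Z and P share the same x with |ZP| = 43.8 and P on the −y side, so P = (0.00, -43.8). The virtual corner opposite Z is at (53.5, -43.8). A1 meets MR tangentially, so KR is at right angles to MR and tangency of A1 to GP means the radius KG is perpendicular to GP, with radius 6.9, so the center K sits 6.9 in from both sides at K = (46.6, -36.9). Then |ZK| = |K − Z| = 59.4.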